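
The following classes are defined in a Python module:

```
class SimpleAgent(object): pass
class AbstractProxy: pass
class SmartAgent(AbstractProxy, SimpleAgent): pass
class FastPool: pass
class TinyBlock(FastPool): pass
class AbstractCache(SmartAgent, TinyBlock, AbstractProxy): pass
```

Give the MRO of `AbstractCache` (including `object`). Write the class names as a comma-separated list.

L[AbstractCache] = AbstractCache + merge(L[SmartAgent], L[TinyBlock], L[AbstractProxy], [SmartAgent TinyBlock AbstractProxy])
  take SmartAgent:  [SmartAgent AbstractProxy SimpleAgent object] + [TinyBlock FastPool object] + [AbstractProxy object] + [SmartAgent TinyBlock AbstractProxy]
  take TinyBlock:  [AbstractProxy SimpleAgent object] + [TinyBlock FastPool object] + [AbstractProxy object] + [TinyBlock AbstractProxy]
  take AbstractProxy:  [AbstractProxy SimpleAgent object] + [FastPool object] + [AbstractProxy object] + [AbstractProxy]
  take SimpleAgent:  [SimpleAgent object] + [FastPool object] + [object]
  take FastPool:  [object] + [FastPool object] + [object]
  take object:  [object] + [object] + [object]

AbstractCache, SmartAgent, TinyBlock, AbstractProxy, SimpleAgent, FastPool, object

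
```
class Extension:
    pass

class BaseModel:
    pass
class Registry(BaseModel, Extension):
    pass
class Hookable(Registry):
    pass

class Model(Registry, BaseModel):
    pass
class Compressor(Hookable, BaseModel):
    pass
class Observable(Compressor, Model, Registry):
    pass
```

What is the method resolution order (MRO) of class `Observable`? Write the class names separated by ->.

Observable -> Compressor -> Hookable -> Model -> Registry -> BaseModel -> Extension -> object

L[Observable] = Observable + merge(L[Compressor], L[Model], L[Registry], [Compressor Model Registry])
  take Compressor:  [Compressor Hookable Registry BaseModel Extension object] + [Model Registry BaseModel Extension object] + [Registry BaseModel Extension object] + [Compressor Model Registry]
  take Hookable:  [Hookable Registry BaseModel Extension object] + [Model Registry BaseModel Extension object] + [Registry BaseModel Extension object] + [Model Registry]
  take Model:  [Registry BaseModel Extension object] + [Model Registry BaseModel Extension object] + [Registry BaseModel Extension object] + [Model Registry]
  take Registry:  [Registry BaseModel Extension object] + [Registry BaseModel Extension object] + [Registry BaseModel Extension object] + [Registry]
  take BaseModel:  [BaseModel Extension object] + [BaseModel Extension object] + [BaseModel Extension object]
  take Extension:  [Extension object] + [Extension object] + [Extension object]
  take object:  [object] + [object] + [object]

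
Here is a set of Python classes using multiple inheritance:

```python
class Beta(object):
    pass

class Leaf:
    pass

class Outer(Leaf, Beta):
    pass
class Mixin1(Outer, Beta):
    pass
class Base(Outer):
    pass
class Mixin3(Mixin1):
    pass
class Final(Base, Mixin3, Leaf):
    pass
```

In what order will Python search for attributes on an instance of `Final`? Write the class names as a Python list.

[Final, Base, Mixin3, Mixin1, Outer, Leaf, Beta, object]

L[Final] = Final + merge(L[Base], L[Mixin3], L[Leaf], [Base Mixin3 Leaf])
  take Base:  [Base Outer Leaf Beta object] + [Mixin3 Mixin1 Outer Leaf Beta object] + [Leaf object] + [Base Mixin3 Leaf]
  take Mixin3:  [Outer Leaf Beta object] + [Mixin3 Mixin1 Outer Leaf Beta object] + [Leaf object] + [Mixin3 Leaf]
  take Mixin1:  [Outer Leaf Beta object] + [Mixin1 Outer Leaf Beta object] + [Leaf object] + [Leaf]
  take Outer:  [Outer Leaf Beta object] + [Outer Leaf Beta object] + [Leaf object] + [Leaf]
  take Leaf:  [Leaf Beta object] + [Leaf Beta object] + [Leaf object] + [Leaf]
  take Beta:  [Beta object] + [Beta object] + [object]
  take object:  [object] + [object] + [object]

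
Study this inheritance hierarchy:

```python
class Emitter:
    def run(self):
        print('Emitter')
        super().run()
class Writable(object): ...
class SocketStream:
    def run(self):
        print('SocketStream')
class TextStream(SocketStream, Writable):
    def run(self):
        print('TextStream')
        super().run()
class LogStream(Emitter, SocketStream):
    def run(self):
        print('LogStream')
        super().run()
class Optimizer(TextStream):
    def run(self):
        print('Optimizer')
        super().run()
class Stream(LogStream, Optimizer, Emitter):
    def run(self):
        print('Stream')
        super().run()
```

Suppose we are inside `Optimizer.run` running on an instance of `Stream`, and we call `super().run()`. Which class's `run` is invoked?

Emitter

L[Stream] = Stream + merge(L[LogStream], L[Optimizer], L[Emitter], [LogStream Optimizer Emitter])
  take LogStream:  [LogStream Emitter SocketStream object] + [Optimizer TextStream SocketStream Writable object] + [Emitter object] + [LogStream Optimizer Emitter]
  take Optimizer:  [Emitter SocketStream object] + [Optimizer TextStream SocketStream Writable object] + [Emitter object] + [Optimizer Emitter]
  take Emitter:  [Emitter SocketStream object] + [TextStream SocketStream Writable object] + [Emitter object] + [Emitter]
  take TextStream:  [SocketStream object] + [TextStream SocketStream Writable object] + [object]
  take SocketStream:  [SocketStream object] + [SocketStream Writable object] + [object]
  take Writable:  [object] + [Writable object] + [object]
  take object:  [object] + [object] + [object]
MRO: Stream LogStream Optimizer Emitter TextStream SocketStream Writable object
super() in Optimizer.run on a Stream instance goes to the class after Optimizer in Stream's MRO: Emitter.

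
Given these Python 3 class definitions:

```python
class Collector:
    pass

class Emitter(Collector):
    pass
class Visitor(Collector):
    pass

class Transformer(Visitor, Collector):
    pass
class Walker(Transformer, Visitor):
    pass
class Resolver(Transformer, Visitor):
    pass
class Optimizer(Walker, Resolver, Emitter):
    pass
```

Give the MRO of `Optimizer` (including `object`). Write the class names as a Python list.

L[Optimizer] = Optimizer + merge(L[Walker], L[Resolver], L[Emitter], [Walker Resolver Emitter])
  take Walker:  [Walker Transformer Visitor Collector object] + [Resolver Transformer Visitor Collector object] + [Emitter Collector object] + [Walker Resolver Emitter]
  take Resolver:  [Transformer Visitor Collector object] + [Resolver Transformer Visitor Collector object] + [Emitter Collector object] + [Resolver Emitter]
  take Transformer:  [Transformer Visitor Collector object] + [Transformer Visitor Collector object] + [Emitter Collector object] + [Emitter]
  take Visitor:  [Visitor Collector object] + [Visitor Collector object] + [Emitter Collector object] + [Emitter]
  take Emitter:  [Collector object] + [Collector object] + [Emitter Collector object] + [Emitter]
  take Collector:  [Collector object] + [Collector object] + [Collector object]
  take object:  [object] + [object] + [object]

[Optimizer, Walker, Resolver, Transformer, Visitor, Emitter, Collector, object]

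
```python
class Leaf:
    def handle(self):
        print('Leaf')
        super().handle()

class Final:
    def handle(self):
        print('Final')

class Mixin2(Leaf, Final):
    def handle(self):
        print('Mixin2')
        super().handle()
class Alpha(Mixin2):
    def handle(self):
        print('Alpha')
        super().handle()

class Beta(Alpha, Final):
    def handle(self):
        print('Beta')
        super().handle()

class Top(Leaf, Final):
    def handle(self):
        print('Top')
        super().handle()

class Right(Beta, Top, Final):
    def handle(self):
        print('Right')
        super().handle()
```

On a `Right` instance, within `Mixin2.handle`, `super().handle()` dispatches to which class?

L[Right] = Right + merge(L[Beta], L[Top], L[Final], [Beta Top Final])
  take Beta:  [Beta Alpha Mixin2 Leaf Final object] + [Top Leaf Final object] + [Final object] + [Beta Top Final]
  take Alpha:  [Alpha Mixin2 Leaf Final object] + [Top Leaf Final object] + [Final object] + [Top Final]
  take Mixin2:  [Mixin2 Leaf Final object] + [Top Leaf Final object] + [Final object] + [Top Final]
  take Top:  [Leaf Final object] + [Top Leaf Final object] + [Final object] + [Top Final]
  take Leaf:  [Leaf Final object] + [Leaf Final object] + [Final object] + [Final]
  take Final:  [Final object] + [Final object] + [Final object] + [Final]
  take object:  [object] + [object] + [object]
MRO: Right Beta Alpha Mixin2 Top Leaf Final object
super() in Mixin2.handle on a Right instance goes to the class after Mixin2 in Right's MRO: Top.

Top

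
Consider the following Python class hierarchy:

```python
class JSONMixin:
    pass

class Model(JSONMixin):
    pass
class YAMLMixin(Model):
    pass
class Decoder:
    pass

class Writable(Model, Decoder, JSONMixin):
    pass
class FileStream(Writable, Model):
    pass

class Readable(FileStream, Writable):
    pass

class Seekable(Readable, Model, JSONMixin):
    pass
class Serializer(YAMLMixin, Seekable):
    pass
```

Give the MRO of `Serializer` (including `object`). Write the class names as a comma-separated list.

Serializer, YAMLMixin, Seekable, Readable, FileStream, Writable, Model, Decoder, JSONMixin, object

L[Serializer] = Serializer + merge(L[YAMLMixin], L[Seekable], [YAMLMixin Seekable])
  take YAMLMixin:  [YAMLMixin Model JSONMixin object] + [Seekable Readable FileStream Writable Model Decoder JSONMixin object] + [YAMLMixin Seekable]
  take Seekable:  [Model JSONMixin object] + [Seekable Readable FileStream Writable Model Decoder JSONMixin object] + [Seekable]
  take Readable:  [Model JSONMixin object] + [Readable FileStream Writable Model Decoder JSONMixin object]
  take FileStream:  [Model JSONMixin object] + [FileStream Writable Model Decoder JSONMixin object]
  take Writable:  [Model JSONMixin object] + [Writable Model Decoder JSONMixin object]
  take Model:  [Model JSONMixin object] + [Model Decoder JSONMixin object]
  take Decoder:  [JSONMixin object] + [Decoder JSONMixin object]
  take JSONMixin:  [JSONMixin object] + [JSONMixin object]
  take object:  [object] + [object]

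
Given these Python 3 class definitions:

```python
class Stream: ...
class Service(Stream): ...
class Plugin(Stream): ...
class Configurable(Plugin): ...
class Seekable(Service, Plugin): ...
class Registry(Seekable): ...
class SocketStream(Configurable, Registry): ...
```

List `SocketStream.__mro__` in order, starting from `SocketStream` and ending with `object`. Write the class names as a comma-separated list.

L[SocketStream] = SocketStream + merge(L[Configurable], L[Registry], [Configurable Registry])
  take Configurable:  [Configurable Plugin Stream object] + [Registry Seekable Service Plugin Stream object] + [Configurable Registry]
  take Registry:  [Plugin Stream object] + [Registry Seekable Service Plugin Stream object] + [Registry]
  take Seekable:  [Plugin Stream object] + [Seekable Service Plugin Stream object]
  take Service:  [Plugin Stream object] + [Service Plugin Stream object]
  take Plugin:  [Plugin Stream object] + [Plugin Stream object]
  take Stream:  [Stream object] + [Stream object]
  take object:  [object] + [object]

SocketStream, Configurable, Registry, Seekable, Service, Plugin, Stream, object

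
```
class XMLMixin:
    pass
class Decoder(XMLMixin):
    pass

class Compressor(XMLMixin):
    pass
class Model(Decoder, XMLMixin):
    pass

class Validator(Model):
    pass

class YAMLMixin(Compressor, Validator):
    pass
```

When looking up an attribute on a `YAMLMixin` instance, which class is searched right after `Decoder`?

L[YAMLMixin] = YAMLMixin + merge(L[Compressor], L[Validator], [Compressor Validator])
  take Compressor:  [Compressor XMLMixin object] + [Validator Model Decoder XMLMixin object] + [Compressor Validator]
  take Validator:  [XMLMixin object] + [Validator Model Decoder XMLMixin object] + [Validator]
  take Model:  [XMLMixin object] + [Model Decoder XMLMixin object]
  take Decoder:  [XMLMixin object] + [Decoder XMLMixin object]
  take XMLMixin:  [XMLMixin object] + [XMLMixin object]
  take object:  [object] + [object]
MRO: YAMLMixin Compressor Validator Model Decoder XMLMixin object
Decoder is at position 4; next is XMLMixin.

XMLMixin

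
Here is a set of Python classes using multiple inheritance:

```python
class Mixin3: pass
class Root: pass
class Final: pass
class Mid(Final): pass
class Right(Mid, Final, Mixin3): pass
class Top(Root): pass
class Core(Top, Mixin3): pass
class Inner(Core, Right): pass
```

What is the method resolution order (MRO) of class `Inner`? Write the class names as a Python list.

[Inner, Core, Top, Root, Right, Mid, Final, Mixin3, object]

L[Inner] = Inner + merge(L[Core], L[Right], [Core Right])
  take Core:  [Core Top Root Mixin3 object] + [Right Mid Final Mixin3 object] + [Core Right]
  take Top:  [Top Root Mixin3 object] + [Right Mid Final Mixin3 object] + [Right]
  take Root:  [Root Mixin3 object] + [Right Mid Final Mixin3 object] + [Right]
  take Right:  [Mixin3 object] + [Right Mid Final Mixin3 object] + [Right]
  take Mid:  [Mixin3 object] + [Mid Final Mixin3 object]
  take Final:  [Mixin3 object] + [Final Mixin3 object]
  take Mixin3:  [Mixin3 object] + [Mixin3 object]
  take object:  [object] + [object]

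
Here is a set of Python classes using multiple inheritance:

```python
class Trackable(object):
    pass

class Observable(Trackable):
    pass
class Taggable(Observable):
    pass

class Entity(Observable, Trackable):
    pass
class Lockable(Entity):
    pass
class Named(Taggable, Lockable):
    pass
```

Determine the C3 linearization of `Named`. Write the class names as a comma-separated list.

Named, Taggable, Lockable, Entity, Observable, Trackable, object

L[Named] = Named + merge(L[Taggable], L[Lockable], [Taggable Lockable])
  take Taggable:  [Taggable Observable Trackable object] + [Lockable Entity Observable Trackable object] + [Taggable Lockable]
  take Lockable:  [Observable Trackable object] + [Lockable Entity Observable Trackable object] + [Lockable]
  take Entity:  [Observable Trackable object] + [Entity Observable Trackable object]
  take Observable:  [Observable Trackable object] + [Observable Trackable object]
  take Trackable:  [Trackable object] + [Trackable object]
  take object:  [object] + [object]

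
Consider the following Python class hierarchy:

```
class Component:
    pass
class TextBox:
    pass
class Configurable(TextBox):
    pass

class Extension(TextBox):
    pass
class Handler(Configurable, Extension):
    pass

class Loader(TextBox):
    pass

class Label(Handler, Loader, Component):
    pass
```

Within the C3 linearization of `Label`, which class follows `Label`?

L[Label] = Label + merge(L[Handler], L[Loader], L[Component], [Handler Loader Component])
  take Handler:  [Handler Configurable Extension TextBox object] + [Loader TextBox object] + [Component object] + [Handler Loader Component]
  take Configurable:  [Configurable Extension TextBox object] + [Loader TextBox object] + [Component object] + [Loader Component]
  take Extension:  [Extension TextBox object] + [Loader TextBox object] + [Component object] + [Loader Component]
  take Loader:  [TextBox object] + [Loader TextBox object] + [Component object] + [Loader Component]
  take TextBox:  [TextBox object] + [TextBox object] + [Component object] + [Component]
  take Component:  [object] + [object] + [Component object] + [Component]
  take object:  [object] + [object] + [object]
MRO: Label Handler Configurable Extension Loader TextBox Component object
Label is at position 0; next is Handler.

Handler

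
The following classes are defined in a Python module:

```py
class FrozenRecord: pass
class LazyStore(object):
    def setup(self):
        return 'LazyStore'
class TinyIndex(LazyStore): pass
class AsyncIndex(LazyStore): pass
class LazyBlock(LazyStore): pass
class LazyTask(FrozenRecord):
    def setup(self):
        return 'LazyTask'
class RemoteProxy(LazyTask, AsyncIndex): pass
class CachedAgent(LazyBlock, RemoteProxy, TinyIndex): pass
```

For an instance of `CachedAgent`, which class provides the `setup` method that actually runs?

LazyTask

L[CachedAgent] = CachedAgent + merge(L[LazyBlock], L[RemoteProxy], L[TinyIndex], [LazyBlock RemoteProxy TinyIndex])
  take LazyBlock:  [LazyBlock LazyStore object] + [RemoteProxy LazyTask FrozenRecord AsyncIndex LazyStore object] + [TinyIndex LazyStore object] + [LazyBlock RemoteProxy TinyIndex]
  take RemoteProxy:  [LazyStore object] + [RemoteProxy LazyTask FrozenRecord AsyncIndex LazyStore object] + [TinyIndex LazyStore object] + [RemoteProxy TinyIndex]
  take LazyTask:  [LazyStore object] + [LazyTask FrozenRecord AsyncIndex LazyStore object] + [TinyIndex LazyStore object] + [TinyIndex]
  take FrozenRecord:  [LazyStore object] + [FrozenRecord AsyncIndex LazyStore object] + [TinyIndex LazyStore object] + [TinyIndex]
  take AsyncIndex:  [LazyStore object] + [AsyncIndex LazyStore object] + [TinyIndex LazyStore object] + [TinyIndex]
  take TinyIndex:  [LazyStore object] + [LazyStore object] + [TinyIndex LazyStore object] + [TinyIndex]
  take LazyStore:  [LazyStore object] + [LazyStore object] + [LazyStore object]
  take object:  [object] + [object] + [object]
MRO: CachedAgent LazyBlock RemoteProxy LazyTask FrozenRecord AsyncIndex TinyIndex LazyStore object
setup is defined in: LazyStore, LazyTask. First along the MRO is LazyTask.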